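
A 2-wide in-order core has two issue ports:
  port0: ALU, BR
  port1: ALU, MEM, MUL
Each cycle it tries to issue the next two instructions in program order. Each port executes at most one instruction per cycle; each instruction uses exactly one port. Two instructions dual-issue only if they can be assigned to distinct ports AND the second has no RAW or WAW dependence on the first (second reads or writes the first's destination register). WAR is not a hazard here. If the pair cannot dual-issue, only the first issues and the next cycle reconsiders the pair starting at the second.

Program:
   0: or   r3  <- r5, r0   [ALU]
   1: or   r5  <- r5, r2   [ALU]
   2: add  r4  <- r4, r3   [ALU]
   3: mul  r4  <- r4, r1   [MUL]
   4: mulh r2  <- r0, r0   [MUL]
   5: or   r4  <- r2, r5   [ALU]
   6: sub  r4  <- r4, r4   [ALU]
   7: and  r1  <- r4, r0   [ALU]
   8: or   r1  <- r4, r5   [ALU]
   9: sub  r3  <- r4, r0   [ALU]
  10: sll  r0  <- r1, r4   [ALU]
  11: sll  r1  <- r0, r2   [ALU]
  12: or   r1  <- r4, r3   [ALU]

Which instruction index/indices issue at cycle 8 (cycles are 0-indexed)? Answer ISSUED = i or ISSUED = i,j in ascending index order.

ISSUED = 10

t=0 i0+i1:or/or ; 2-wide
t=1 i2:add ; RAW+WAW r4
t=2 i3:mul ; no-port MUL/MUL
t=3 i4:mulh ; RAW r2
t=4 i5:or ; RAW+WAW r4
t=5 i6:sub ; RAW r4
t=6 i7:and ; WAW r1
t=7 i8+i9:or/sub ; 2-wide
t=8 i10:sll ; RAW r0
t=9 i11:sll ; WAW r1
t=10 i12:or ; tail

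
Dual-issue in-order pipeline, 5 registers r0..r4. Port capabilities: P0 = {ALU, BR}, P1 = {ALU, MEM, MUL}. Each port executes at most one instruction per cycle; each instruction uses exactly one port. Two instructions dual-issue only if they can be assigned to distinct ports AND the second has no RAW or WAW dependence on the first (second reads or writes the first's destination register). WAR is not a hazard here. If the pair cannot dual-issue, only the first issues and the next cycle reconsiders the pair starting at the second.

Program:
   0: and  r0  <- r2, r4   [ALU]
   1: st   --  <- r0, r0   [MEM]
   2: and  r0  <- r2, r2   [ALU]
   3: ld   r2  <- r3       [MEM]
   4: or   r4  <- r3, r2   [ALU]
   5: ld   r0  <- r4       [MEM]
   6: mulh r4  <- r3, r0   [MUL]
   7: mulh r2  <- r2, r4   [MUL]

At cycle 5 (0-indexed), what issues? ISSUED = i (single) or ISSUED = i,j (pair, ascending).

ISSUED = 6

#0 head=0: and i0 RAW r0
#1 head=1: st and i1+i2 2-wide
#2 head=3: ld i3 RAW r2
#3 head=4: or i4 RAW r4
#4 head=5: ld i5 no-port MEM/MUL
#5 head=6: mulh i6 no-port MUL/MUL
#6 head=7: mulh i7 tail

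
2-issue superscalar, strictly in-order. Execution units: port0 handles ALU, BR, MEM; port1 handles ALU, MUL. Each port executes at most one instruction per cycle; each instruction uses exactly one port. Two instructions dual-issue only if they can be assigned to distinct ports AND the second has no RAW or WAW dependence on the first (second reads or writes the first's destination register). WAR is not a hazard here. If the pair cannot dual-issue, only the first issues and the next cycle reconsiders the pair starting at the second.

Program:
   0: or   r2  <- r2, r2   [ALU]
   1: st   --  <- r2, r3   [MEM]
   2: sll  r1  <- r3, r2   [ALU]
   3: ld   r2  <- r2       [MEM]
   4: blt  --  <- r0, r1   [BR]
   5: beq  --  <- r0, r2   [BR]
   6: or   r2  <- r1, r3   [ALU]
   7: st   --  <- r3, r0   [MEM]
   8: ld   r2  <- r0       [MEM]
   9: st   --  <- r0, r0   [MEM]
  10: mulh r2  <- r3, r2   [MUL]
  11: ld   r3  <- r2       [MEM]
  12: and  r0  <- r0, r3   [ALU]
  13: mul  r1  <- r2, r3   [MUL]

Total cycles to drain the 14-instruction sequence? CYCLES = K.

CYCLES = 10

0. or @i0  | RAW r2
1. st;sll @i1&i2  | 2-wide
2. ld @i3  | no-port MEM/BR
3. blt @i4  | no-port BR/BR
4. beq;or @i5&i6  | 2-wide
5. st @i7  | no-port MEM/MEM
6. ld @i8  | no-port MEM/MEM
7. st;mulh @i9&i10  | 2-wide
8. ld @i11  | RAW r3
9. and;mul @i12&i13  | 2-wide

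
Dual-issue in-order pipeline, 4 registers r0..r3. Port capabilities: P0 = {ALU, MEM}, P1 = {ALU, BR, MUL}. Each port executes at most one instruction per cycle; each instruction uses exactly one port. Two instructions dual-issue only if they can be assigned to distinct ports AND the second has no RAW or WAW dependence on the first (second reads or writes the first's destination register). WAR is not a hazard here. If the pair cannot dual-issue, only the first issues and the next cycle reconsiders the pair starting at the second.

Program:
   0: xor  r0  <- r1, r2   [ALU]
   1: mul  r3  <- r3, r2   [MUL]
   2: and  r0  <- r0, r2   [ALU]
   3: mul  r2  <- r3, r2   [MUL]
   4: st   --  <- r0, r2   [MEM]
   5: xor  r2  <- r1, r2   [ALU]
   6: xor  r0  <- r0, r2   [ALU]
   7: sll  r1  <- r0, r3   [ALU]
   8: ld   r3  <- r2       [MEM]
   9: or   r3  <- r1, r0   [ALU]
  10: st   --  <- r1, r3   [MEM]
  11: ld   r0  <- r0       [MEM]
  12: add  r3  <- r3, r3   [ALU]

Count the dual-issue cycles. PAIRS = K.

PAIRS = 5

t=0 i0+i1:xor.ALU+mul.MUL ; pair
t=1 i2+i3:and.ALU+mul.MUL ; pair
t=2 i4+i5:st.MEM+xor.ALU ; pair
t=3 i6:xor.ALU ; RAW r0
t=4 i7+i8:sll.ALU+ld.MEM ; pair
t=5 i9:or.ALU ; RAW r3
t=6 i10:st.MEM ; no-port MEM/MEM
t=7 i11+i12:ld.MEM+add.ALU ; pair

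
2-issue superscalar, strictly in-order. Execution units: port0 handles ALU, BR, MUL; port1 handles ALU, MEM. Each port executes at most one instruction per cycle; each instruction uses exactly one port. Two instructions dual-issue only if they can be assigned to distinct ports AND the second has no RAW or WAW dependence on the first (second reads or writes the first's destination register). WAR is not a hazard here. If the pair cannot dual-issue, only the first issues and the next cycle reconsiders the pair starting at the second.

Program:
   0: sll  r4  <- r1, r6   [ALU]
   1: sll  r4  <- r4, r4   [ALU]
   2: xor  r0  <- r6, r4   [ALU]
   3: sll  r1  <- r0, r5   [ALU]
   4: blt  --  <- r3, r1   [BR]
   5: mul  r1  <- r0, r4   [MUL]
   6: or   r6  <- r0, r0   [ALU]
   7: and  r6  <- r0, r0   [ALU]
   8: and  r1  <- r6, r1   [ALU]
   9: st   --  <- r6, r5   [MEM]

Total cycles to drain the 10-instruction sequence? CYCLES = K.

CYCLES = 8

t=0 i0:sll ; RAW+WAW r4
t=1 i1:sll ; RAW r4
t=2 i2:xor ; RAW r0
t=3 i3:sll ; RAW r1
t=4 i4:blt ; no-port BR/MUL
t=5 i5/i6:mul/or ; pair
t=6 i7:and ; RAW r6
t=7 i8/i9:and/st ; pair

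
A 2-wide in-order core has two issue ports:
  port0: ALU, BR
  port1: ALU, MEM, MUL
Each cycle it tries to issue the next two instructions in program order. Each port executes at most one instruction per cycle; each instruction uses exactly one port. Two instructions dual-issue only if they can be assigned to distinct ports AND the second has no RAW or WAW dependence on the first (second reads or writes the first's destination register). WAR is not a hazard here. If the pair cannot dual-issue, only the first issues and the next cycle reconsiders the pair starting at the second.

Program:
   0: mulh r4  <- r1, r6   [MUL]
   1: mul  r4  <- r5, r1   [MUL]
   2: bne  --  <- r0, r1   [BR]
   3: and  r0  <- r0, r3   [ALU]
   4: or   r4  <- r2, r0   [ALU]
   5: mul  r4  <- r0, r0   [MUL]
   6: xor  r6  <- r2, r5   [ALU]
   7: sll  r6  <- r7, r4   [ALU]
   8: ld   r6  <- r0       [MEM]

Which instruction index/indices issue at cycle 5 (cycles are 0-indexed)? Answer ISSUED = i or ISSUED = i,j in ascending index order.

ISSUED = 7

c0: i0 mulh.MUL  no-port MUL/MUL
c1: i1,i2 mul.MUL/bne.BR  2-wide
c2: i3 and.ALU  RAW r0
c3: i4 or.ALU  WAW r4
c4: i5,i6 mul.MUL/xor.ALU  2-wide
c5: i7 sll.ALU  WAW r6
c6: i8 ld.MEM  tail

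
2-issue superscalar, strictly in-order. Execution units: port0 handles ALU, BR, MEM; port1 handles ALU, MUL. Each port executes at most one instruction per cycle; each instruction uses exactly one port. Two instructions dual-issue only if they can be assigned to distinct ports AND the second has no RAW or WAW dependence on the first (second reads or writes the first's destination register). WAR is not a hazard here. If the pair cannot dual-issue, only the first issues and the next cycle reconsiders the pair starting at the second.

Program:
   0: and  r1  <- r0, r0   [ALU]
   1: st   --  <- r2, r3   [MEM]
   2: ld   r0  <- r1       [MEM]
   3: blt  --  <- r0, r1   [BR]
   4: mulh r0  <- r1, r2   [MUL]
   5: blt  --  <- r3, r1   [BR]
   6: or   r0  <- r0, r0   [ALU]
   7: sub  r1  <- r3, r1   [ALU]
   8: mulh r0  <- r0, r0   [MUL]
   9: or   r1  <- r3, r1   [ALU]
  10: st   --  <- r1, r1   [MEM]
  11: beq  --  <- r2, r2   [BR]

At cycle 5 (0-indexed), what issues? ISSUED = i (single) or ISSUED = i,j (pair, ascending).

  cy0 -> i0&i1 (and.ALU st.MEM) dual
  cy1 -> i2 (ld.MEM) no-port MEM/BR
  cy2 -> i3&i4 (blt.BR mulh.MUL) dual
  cy3 -> i5&i6 (blt.BR or.ALU) dual
  cy4 -> i7&i8 (sub.ALU mulh.MUL) dual
  cy5 -> i9 (or.ALU) RAW r1
  cy6 -> i10 (st.MEM) no-port MEM/BR
  cy7 -> i11 (beq.BR) tail

ISSUED = 9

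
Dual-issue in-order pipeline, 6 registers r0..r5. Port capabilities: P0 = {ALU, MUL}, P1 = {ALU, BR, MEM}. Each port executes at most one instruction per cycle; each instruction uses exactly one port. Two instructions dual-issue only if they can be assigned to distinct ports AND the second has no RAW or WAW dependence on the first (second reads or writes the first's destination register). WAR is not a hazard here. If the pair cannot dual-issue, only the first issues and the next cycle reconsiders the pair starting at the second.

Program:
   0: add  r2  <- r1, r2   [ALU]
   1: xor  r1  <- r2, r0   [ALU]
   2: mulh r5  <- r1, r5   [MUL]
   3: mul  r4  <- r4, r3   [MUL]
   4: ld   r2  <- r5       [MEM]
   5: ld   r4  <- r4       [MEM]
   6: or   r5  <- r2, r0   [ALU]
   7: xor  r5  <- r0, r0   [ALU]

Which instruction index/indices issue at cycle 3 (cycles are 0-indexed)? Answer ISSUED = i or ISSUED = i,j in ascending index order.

0. add @i0  | RAW r2
1. xor @i1  | RAW r1
2. mulh @i2  | no-port MUL/MUL
3. mul ld @i3&i4  | pair
4. ld or @i5&i6  | pair
5. xor @i7  | tail

ISSUED = 3,4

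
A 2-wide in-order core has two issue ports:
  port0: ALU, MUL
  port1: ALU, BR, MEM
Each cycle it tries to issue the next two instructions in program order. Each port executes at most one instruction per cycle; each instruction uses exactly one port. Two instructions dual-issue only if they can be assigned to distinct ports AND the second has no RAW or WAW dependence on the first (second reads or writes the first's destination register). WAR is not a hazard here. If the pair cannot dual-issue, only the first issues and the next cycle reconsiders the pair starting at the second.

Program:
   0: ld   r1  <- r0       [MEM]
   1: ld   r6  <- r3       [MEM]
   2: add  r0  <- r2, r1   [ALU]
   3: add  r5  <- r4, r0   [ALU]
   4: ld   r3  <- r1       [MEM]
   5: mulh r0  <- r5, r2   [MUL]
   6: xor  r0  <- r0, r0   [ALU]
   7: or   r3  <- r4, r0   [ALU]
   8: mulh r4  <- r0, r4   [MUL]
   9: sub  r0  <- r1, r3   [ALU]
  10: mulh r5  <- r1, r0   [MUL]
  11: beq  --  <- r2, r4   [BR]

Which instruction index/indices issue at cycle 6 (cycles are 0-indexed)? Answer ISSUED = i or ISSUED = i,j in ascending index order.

  cy0 -> i0 (ld.MEM) no-port MEM/MEM
  cy1 -> i1+i2 (ld.MEM add.ALU) dual
  cy2 -> i3+i4 (add.ALU ld.MEM) dual
  cy3 -> i5 (mulh.MUL) RAW+WAW r0
  cy4 -> i6 (xor.ALU) RAW r0
  cy5 -> i7+i8 (or.ALU mulh.MUL) dual
  cy6 -> i9 (sub.ALU) RAW r0
  cy7 -> i10+i11 (mulh.MUL beq.BR) dual

ISSUED = 9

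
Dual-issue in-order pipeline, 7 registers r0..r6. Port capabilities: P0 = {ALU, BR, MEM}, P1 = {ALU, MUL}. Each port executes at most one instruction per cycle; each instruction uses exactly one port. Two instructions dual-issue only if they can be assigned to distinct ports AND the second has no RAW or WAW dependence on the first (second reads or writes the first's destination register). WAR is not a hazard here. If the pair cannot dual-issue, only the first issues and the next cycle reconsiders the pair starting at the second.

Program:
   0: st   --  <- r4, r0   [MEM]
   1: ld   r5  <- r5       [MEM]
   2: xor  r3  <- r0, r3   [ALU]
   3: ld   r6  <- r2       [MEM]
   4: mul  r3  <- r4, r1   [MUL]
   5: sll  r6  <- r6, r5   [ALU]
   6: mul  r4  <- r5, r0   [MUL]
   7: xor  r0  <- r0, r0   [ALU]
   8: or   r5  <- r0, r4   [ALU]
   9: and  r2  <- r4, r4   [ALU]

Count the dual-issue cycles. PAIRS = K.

PAIRS = 4

t=0 i0:st.MEM ; no-port MEM/MEM
t=1 i1,i2:ld.MEM xor.ALU ; pair
t=2 i3,i4:ld.MEM mul.MUL ; pair
t=3 i5,i6:sll.ALU mul.MUL ; pair
t=4 i7:xor.ALU ; RAW r0
t=5 i8,i9:or.ALU and.ALU ; pair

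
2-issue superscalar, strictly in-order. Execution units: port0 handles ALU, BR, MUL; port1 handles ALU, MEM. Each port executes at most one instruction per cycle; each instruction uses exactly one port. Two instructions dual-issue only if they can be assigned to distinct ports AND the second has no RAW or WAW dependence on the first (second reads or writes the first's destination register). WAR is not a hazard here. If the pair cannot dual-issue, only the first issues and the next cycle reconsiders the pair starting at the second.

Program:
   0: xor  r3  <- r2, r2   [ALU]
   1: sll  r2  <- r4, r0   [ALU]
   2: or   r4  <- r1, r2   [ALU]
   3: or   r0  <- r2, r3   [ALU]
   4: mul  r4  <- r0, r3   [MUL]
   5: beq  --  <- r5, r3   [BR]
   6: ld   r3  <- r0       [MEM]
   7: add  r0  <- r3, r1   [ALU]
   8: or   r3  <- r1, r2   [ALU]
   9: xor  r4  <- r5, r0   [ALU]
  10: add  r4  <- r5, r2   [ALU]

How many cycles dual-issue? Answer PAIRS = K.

0. xor.ALU+sll.ALU @i0,i1  | 2-wide
1. or.ALU+or.ALU @i2,i3  | 2-wide
2. mul.MUL @i4  | no-port MUL/BR
3. beq.BR+ld.MEM @i5,i6  | 2-wide
4. add.ALU+or.ALU @i7,i8  | 2-wide
5. xor.ALU @i9  | WAW r4
6. add.ALU @i10  | tail

PAIRS = 4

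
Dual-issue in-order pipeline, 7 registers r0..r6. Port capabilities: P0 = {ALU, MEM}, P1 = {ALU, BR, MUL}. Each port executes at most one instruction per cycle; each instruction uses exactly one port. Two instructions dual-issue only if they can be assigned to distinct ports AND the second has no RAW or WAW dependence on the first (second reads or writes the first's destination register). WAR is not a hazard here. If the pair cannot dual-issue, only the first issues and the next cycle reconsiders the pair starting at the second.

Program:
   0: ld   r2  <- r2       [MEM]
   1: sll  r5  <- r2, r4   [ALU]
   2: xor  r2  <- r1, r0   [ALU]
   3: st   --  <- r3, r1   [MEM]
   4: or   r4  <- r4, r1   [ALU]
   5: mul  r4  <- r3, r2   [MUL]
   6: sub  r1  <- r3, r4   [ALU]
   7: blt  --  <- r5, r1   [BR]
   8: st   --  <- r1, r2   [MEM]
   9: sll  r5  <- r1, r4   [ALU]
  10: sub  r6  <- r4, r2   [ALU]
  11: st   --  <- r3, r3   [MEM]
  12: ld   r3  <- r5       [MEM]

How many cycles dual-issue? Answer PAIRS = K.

PAIRS = 4

[0] i0  ld  -- RAW r2
[1] i1&i2  sll/xor  -- 2-wide
[2] i3&i4  st/or  -- 2-wide
[3] i5  mul  -- RAW r4
[4] i6  sub  -- RAW r1
[5] i7&i8  blt/st  -- 2-wide
[6] i9&i10  sll/sub  -- 2-wide
[7] i11  st  -- no-port MEM/MEM
[8] i12  ld  -- tail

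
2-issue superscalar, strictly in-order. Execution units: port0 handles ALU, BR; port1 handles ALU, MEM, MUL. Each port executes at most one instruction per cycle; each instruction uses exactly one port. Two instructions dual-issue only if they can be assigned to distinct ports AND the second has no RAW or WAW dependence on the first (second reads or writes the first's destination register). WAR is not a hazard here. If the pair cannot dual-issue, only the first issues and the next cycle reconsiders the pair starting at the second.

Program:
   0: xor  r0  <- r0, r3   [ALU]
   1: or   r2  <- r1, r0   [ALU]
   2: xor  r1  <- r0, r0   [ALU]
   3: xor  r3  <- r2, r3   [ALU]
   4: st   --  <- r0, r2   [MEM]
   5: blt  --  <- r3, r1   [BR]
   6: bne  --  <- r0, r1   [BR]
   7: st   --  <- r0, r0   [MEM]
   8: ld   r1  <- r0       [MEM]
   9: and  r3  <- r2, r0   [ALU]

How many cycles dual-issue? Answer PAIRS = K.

  cy0 -> i0 (xor.ALU) RAW r0
  cy1 -> i1,i2 (or.ALU/xor.ALU) 2-wide
  cy2 -> i3,i4 (xor.ALU/st.MEM) 2-wide
  cy3 -> i5 (blt.BR) no-port BR/BR
  cy4 -> i6,i7 (bne.BR/st.MEM) 2-wide
  cy5 -> i8,i9 (ld.MEM/and.ALU) 2-wide

PAIRS = 4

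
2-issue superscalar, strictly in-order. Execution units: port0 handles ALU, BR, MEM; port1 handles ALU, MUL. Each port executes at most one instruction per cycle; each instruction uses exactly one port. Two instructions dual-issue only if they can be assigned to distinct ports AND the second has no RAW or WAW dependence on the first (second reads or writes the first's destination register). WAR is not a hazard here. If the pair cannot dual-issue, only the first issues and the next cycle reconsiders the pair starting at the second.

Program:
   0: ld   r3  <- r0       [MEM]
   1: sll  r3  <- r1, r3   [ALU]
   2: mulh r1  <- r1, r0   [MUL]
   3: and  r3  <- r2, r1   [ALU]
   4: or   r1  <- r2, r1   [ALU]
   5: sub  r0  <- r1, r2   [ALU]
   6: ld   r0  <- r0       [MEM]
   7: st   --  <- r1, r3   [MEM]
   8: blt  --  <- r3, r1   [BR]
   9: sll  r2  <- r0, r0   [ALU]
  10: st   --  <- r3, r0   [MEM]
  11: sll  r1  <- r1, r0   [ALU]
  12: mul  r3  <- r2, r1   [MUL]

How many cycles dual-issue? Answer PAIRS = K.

PAIRS = 4

0. ld @i0  | RAW+WAW r3
1. sll/mulh @i1&i2  | dual
2. and/or @i3&i4  | dual
3. sub @i5  | RAW+WAW r0
4. ld @i6  | no-port MEM/MEM
5. st @i7  | no-port MEM/BR
6. blt/sll @i8&i9  | dual
7. st/sll @i10&i11  | dual
8. mul @i12  | tail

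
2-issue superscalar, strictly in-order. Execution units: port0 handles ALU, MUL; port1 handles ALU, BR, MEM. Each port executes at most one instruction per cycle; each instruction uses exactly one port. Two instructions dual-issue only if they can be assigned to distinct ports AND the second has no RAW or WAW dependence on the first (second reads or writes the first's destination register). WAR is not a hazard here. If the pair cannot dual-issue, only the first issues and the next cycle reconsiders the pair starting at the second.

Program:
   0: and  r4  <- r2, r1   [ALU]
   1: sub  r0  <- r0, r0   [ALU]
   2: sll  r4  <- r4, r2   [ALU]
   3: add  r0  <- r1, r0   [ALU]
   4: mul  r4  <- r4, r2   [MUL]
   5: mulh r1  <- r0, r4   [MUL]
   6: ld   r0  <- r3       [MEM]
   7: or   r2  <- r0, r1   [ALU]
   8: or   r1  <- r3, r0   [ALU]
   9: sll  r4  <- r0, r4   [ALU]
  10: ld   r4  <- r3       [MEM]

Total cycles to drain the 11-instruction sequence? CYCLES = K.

CYCLES = 7

0. and+sub @i0,i1  | 2-wide
1. sll+add @i2,i3  | 2-wide
2. mul @i4  | no-port MUL/MUL
3. mulh+ld @i5,i6  | 2-wide
4. or+or @i7,i8  | 2-wide
5. sll @i9  | WAW r4
6. ld @i10  | tail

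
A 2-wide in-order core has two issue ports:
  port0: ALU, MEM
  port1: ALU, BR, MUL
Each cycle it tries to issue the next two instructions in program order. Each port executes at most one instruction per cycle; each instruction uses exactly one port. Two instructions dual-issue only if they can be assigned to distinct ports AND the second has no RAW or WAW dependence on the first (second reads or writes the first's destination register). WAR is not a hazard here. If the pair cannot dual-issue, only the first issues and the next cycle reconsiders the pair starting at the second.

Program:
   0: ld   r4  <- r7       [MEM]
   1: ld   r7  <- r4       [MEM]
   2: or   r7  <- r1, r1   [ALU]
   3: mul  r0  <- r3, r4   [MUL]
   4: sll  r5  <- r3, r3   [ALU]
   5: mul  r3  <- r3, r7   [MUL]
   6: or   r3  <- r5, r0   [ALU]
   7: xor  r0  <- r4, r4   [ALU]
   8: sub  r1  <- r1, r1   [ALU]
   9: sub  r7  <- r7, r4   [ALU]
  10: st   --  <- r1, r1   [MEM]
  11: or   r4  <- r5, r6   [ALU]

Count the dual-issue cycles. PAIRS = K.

0. ld @i0  | no-port MEM/MEM
1. ld @i1  | WAW r7
2. or/mul @i2+i3  | 2-wide
3. sll/mul @i4+i5  | 2-wide
4. or/xor @i6+i7  | 2-wide
5. sub/sub @i8+i9  | 2-wide
6. st/or @i10+i11  | 2-wide

PAIRS = 5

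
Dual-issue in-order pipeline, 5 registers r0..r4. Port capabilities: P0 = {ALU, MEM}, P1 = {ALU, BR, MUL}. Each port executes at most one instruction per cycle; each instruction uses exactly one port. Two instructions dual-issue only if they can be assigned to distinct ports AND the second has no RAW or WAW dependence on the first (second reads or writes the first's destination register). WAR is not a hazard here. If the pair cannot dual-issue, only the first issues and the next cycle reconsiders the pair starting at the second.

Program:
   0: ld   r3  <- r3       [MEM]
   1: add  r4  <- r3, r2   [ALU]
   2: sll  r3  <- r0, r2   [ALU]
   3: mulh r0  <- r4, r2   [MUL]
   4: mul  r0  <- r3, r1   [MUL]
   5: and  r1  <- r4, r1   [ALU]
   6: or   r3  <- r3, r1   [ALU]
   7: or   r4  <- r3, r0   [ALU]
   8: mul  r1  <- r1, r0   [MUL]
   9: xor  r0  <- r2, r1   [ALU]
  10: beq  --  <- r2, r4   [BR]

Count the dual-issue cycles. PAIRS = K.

PAIRS = 4

t=0 i0:ld.MEM ; RAW r3
t=1 i1,i2:add.ALU;sll.ALU ; dual
t=2 i3:mulh.MUL ; no-port MUL/MUL
t=3 i4,i5:mul.MUL;and.ALU ; dual
t=4 i6:or.ALU ; RAW r3
t=5 i7,i8:or.ALU;mul.MUL ; dual
t=6 i9,i10:xor.ALU;beq.BR ; dual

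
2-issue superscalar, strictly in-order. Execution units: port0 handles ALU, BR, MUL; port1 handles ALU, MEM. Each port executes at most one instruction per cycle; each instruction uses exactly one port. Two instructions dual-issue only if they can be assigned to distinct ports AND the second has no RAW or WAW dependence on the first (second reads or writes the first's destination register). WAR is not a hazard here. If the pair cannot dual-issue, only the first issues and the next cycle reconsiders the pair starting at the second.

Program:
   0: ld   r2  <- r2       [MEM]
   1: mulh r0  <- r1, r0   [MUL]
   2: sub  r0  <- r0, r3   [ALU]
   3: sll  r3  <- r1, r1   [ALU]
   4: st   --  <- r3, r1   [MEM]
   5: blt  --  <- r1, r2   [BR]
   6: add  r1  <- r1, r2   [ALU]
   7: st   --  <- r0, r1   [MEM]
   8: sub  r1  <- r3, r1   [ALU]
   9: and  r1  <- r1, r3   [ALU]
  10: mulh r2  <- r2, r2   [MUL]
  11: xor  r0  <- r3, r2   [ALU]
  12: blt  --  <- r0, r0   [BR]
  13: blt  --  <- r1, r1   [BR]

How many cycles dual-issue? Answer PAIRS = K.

t=0 i0,i1:ld/mulh ; dual
t=1 i2,i3:sub/sll ; dual
t=2 i4,i5:st/blt ; dual
t=3 i6:add ; RAW r1
t=4 i7,i8:st/sub ; dual
t=5 i9,i10:and/mulh ; dual
t=6 i11:xor ; RAW r0
t=7 i12:blt ; no-port BR/BR
t=8 i13:blt ; tail

PAIRS = 5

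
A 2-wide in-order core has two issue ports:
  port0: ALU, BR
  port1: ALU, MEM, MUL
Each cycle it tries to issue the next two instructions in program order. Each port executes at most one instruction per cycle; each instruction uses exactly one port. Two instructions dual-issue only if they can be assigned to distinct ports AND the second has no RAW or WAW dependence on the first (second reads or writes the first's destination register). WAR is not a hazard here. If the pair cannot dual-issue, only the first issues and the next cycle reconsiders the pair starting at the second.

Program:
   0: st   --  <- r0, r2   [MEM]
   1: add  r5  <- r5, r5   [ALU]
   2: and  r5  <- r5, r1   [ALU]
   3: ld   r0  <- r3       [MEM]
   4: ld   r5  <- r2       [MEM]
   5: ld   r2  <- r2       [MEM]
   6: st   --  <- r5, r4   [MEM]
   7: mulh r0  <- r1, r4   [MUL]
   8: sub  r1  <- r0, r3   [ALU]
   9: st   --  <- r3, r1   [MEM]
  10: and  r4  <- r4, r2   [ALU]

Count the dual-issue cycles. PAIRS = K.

c0: i0/i1 st add  pair
c1: i2/i3 and ld  pair
c2: i4 ld  no-port MEM/MEM
c3: i5 ld  no-port MEM/MEM
c4: i6 st  no-port MEM/MUL
c5: i7 mulh  RAW r0
c6: i8 sub  RAW r1
c7: i9/i10 st and  pair

PAIRS = 3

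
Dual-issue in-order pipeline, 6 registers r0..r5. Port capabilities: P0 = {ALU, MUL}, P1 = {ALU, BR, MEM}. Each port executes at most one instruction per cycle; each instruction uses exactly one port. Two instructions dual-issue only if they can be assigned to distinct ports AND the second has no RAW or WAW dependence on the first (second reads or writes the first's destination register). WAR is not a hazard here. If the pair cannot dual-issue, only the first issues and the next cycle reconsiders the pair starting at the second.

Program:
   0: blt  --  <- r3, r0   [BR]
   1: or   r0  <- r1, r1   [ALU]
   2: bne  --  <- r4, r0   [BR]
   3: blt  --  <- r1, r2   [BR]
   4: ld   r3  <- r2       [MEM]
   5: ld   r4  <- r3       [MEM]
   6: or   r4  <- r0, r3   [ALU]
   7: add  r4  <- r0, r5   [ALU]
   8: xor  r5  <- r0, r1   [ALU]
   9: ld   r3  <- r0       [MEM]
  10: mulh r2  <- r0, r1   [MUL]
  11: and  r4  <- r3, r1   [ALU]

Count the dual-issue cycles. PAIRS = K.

0. blt;or @i0/i1  | pair
1. bne @i2  | no-port BR/BR
2. blt @i3  | no-port BR/MEM
3. ld @i4  | no-port MEM/MEM
4. ld @i5  | WAW r4
5. or @i6  | WAW r4
6. add;xor @i7/i8  | pair
7. ld;mulh @i9/i10  | pair
8. and @i11  | tail

PAIRS = 3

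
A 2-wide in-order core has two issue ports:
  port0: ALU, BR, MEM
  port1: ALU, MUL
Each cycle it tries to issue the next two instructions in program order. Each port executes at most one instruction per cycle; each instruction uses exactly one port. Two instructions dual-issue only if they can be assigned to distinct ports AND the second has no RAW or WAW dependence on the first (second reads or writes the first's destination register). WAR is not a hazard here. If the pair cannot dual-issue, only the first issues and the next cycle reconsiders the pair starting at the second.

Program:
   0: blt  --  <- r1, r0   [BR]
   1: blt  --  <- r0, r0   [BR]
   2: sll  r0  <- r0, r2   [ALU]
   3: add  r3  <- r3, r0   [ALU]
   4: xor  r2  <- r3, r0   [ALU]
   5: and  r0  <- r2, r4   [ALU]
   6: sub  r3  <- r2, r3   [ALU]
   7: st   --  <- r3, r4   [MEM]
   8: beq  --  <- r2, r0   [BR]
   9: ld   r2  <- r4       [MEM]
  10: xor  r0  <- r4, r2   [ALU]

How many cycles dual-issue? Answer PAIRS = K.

PAIRS = 2

[0] i0  blt.BR  -- no-port BR/BR
[1] i1,i2  blt.BR;sll.ALU  -- pair
[2] i3  add.ALU  -- RAW r3
[3] i4  xor.ALU  -- RAW r2
[4] i5,i6  and.ALU;sub.ALU  -- pair
[5] i7  st.MEM  -- no-port MEM/BR
[6] i8  beq.BR  -- no-port BR/MEM
[7] i9  ld.MEM  -- RAW r2
[8] i10  xor.ALU  -- tail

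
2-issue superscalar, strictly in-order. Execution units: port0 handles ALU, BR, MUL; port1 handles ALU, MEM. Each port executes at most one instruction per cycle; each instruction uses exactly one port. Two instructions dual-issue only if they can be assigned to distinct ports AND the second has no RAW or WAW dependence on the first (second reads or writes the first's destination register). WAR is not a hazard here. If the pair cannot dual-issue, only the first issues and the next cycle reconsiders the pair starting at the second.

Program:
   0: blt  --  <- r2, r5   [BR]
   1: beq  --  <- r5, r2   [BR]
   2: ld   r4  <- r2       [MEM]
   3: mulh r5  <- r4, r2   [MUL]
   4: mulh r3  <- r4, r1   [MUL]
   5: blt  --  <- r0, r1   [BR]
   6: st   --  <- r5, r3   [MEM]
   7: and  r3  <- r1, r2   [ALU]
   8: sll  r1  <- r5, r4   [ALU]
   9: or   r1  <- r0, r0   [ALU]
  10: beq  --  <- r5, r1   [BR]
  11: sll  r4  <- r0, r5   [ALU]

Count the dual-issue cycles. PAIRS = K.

PAIRS = 4

[0] i0  blt.BR  -- no-port BR/BR
[1] i1,i2  beq.BR+ld.MEM  -- dual
[2] i3  mulh.MUL  -- no-port MUL/MUL
[3] i4  mulh.MUL  -- no-port MUL/BR
[4] i5,i6  blt.BR+st.MEM  -- dual
[5] i7,i8  and.ALU+sll.ALU  -- dual
[6] i9  or.ALU  -- RAW r1
[7] i10,i11  beq.BR+sll.ALU  -- dual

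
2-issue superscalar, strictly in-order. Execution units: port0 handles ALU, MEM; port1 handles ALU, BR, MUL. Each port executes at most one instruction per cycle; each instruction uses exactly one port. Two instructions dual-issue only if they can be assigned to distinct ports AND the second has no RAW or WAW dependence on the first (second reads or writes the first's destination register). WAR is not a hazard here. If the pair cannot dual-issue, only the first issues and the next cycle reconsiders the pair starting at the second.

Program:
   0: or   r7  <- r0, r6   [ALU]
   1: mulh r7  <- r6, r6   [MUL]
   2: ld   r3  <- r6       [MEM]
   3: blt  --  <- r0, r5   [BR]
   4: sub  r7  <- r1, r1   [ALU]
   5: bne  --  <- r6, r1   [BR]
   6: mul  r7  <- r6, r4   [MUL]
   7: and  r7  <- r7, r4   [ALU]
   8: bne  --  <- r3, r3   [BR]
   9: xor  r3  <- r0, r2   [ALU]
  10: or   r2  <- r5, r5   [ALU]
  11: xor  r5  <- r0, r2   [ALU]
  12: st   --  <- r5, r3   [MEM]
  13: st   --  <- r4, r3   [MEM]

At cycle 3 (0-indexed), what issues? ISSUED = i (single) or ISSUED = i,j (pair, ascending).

ISSUED = 5

c0: i0 or.ALU  WAW r7
c1: i1+i2 mulh.MUL;ld.MEM  dual
c2: i3+i4 blt.BR;sub.ALU  dual
c3: i5 bne.BR  no-port BR/MUL
c4: i6 mul.MUL  RAW+WAW r7
c5: i7+i8 and.ALU;bne.BR  dual
c6: i9+i10 xor.ALU;or.ALU  dual
c7: i11 xor.ALU  RAW r5
c8: i12 st.MEM  no-port MEM/MEM
c9: i13 st.MEM  tail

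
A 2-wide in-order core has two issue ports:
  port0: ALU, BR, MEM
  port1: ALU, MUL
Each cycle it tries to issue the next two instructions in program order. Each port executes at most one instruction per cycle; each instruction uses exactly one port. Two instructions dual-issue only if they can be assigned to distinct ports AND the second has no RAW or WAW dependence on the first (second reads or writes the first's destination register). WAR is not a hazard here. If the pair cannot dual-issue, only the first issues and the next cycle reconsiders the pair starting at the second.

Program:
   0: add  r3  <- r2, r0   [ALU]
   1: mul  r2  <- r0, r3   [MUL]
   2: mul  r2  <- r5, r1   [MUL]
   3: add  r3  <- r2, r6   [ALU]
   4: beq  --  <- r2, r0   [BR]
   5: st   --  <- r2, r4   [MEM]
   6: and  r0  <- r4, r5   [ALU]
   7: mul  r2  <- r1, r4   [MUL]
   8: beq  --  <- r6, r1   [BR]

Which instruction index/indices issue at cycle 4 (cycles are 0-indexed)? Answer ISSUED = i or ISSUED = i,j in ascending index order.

0. add.ALU @i0  | RAW r3
1. mul.MUL @i1  | no-port MUL/MUL
2. mul.MUL @i2  | RAW r2
3. add.ALU;beq.BR @i3,i4  | dual
4. st.MEM;and.ALU @i5,i6  | dual
5. mul.MUL;beq.BR @i7,i8  | dual

ISSUED = 5,6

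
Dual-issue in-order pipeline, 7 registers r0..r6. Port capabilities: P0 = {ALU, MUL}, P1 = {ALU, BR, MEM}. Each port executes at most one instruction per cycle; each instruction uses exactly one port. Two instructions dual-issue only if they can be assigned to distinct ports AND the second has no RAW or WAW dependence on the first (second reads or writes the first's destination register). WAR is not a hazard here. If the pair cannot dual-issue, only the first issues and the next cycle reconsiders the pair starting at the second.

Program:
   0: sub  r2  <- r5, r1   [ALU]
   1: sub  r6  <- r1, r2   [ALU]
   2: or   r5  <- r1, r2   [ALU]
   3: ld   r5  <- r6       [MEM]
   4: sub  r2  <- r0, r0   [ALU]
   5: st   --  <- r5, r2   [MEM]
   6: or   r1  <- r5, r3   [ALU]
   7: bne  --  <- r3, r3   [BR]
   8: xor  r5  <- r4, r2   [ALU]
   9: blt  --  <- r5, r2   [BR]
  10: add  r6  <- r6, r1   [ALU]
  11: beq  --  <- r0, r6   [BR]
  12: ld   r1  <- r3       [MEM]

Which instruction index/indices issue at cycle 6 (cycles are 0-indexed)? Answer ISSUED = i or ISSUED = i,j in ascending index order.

ISSUED = 11

c0: i0 sub  RAW r2
c1: i1,i2 sub or  dual
c2: i3,i4 ld sub  dual
c3: i5,i6 st or  dual
c4: i7,i8 bne xor  dual
c5: i9,i10 blt add  dual
c6: i11 beq  no-port BR/MEM
c7: i12 ld  tail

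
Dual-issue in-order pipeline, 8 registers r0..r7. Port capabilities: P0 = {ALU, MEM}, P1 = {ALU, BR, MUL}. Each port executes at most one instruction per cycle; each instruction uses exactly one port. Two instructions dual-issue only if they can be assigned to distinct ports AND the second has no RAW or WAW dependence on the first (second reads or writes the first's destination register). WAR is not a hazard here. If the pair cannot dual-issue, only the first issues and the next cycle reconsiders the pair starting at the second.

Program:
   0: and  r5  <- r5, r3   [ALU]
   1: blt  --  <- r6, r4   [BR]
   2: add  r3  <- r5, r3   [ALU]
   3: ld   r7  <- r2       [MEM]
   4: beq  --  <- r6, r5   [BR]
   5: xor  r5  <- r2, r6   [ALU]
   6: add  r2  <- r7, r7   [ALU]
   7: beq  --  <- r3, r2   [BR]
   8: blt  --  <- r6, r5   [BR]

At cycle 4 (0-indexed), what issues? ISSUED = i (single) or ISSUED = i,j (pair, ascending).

[0] i0&i1  and/blt  -- pair
[1] i2&i3  add/ld  -- pair
[2] i4&i5  beq/xor  -- pair
[3] i6  add  -- RAW r2
[4] i7  beq  -- no-port BR/BR
[5] i8  blt  -- tail

ISSUED = 7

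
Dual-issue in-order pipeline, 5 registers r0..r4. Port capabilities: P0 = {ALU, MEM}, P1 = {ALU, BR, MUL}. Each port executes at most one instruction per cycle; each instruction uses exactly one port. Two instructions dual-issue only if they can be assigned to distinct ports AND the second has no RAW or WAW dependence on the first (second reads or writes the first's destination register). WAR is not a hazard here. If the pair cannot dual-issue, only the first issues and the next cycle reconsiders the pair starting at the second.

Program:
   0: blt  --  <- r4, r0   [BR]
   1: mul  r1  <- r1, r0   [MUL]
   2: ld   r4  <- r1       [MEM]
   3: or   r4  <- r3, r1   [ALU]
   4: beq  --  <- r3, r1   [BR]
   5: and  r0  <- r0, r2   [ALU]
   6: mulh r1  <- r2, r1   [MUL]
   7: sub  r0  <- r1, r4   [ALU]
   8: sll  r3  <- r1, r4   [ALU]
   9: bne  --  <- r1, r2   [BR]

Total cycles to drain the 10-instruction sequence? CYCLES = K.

CYCLES = 7

#0 head=0: blt i0 no-port BR/MUL
#1 head=1: mul i1 RAW r1
#2 head=2: ld i2 WAW r4
#3 head=3: or beq i3+i4 dual
#4 head=5: and mulh i5+i6 dual
#5 head=7: sub sll i7+i8 dual
#6 head=9: bne i9 tail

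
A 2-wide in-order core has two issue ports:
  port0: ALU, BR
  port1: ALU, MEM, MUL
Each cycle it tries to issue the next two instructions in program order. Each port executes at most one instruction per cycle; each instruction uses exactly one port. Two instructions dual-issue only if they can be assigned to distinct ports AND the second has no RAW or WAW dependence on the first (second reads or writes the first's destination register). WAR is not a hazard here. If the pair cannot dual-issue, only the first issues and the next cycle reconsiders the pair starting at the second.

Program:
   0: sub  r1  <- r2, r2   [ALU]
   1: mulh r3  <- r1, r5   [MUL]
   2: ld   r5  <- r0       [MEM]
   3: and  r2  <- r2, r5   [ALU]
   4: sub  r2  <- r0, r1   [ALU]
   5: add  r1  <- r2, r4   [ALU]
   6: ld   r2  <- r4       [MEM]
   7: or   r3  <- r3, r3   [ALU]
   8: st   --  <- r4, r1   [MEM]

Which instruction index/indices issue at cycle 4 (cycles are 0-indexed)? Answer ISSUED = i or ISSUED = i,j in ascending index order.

#0 head=0: sub i0 RAW r1
#1 head=1: mulh i1 no-port MUL/MEM
#2 head=2: ld i2 RAW r5
#3 head=3: and i3 WAW r2
#4 head=4: sub i4 RAW r2
#5 head=5: add;ld i5+i6 2-wide
#6 head=7: or;st i7+i8 2-wide

ISSUED = 4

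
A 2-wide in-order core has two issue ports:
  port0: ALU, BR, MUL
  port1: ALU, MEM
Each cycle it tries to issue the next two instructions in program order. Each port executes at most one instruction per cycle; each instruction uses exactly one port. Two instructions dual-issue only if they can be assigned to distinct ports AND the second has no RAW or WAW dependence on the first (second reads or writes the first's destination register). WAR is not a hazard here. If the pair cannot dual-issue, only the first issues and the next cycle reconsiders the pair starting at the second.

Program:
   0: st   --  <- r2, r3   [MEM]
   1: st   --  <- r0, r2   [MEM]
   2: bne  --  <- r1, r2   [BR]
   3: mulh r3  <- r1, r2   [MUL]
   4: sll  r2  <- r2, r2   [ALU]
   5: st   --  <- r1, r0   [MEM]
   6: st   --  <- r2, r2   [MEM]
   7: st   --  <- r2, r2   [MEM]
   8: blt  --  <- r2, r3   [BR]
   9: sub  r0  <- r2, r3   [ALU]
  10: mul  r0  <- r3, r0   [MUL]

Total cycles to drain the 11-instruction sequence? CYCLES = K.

CYCLES = 8

[0] i0  st  -- no-port MEM/MEM
[1] i1,i2  st+bne  -- dual
[2] i3,i4  mulh+sll  -- dual
[3] i5  st  -- no-port MEM/MEM
[4] i6  st  -- no-port MEM/MEM
[5] i7,i8  st+blt  -- dual
[6] i9  sub  -- RAW+WAW r0
[7] i10  mul  -- tail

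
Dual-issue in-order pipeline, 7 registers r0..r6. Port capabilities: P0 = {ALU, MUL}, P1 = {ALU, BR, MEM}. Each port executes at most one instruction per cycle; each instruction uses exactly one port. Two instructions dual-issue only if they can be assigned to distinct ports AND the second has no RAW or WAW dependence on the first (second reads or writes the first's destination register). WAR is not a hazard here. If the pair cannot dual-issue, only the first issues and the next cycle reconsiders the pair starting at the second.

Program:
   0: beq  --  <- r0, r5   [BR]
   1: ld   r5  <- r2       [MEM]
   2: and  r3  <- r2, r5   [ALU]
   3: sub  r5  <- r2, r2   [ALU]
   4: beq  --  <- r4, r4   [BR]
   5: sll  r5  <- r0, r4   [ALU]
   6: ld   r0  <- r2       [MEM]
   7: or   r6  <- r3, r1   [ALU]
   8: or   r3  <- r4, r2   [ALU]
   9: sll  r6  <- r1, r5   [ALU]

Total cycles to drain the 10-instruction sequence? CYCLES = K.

CYCLES = 6

#0 head=0: beq i0 no-port BR/MEM
#1 head=1: ld i1 RAW r5
#2 head=2: and;sub i2,i3 pair
#3 head=4: beq;sll i4,i5 pair
#4 head=6: ld;or i6,i7 pair
#5 head=8: or;sll i8,i9 pair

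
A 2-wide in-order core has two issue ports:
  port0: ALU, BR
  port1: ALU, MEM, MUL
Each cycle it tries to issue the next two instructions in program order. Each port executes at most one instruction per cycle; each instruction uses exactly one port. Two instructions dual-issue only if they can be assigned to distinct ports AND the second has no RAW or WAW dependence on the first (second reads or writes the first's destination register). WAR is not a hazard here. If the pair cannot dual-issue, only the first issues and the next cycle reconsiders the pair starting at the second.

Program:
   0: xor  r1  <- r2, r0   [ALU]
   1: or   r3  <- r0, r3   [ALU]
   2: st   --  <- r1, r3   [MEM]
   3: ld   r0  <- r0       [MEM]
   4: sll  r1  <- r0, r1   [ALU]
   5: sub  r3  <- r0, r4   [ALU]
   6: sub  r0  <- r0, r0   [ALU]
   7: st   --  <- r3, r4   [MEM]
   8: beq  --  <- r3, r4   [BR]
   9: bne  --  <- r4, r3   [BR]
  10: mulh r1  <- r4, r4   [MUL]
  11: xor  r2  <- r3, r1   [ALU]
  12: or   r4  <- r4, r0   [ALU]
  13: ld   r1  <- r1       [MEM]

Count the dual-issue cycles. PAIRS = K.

PAIRS = 5

#0 head=0: xor or i0+i1 pair
#1 head=2: st i2 no-port MEM/MEM
#2 head=3: ld i3 RAW r0
#3 head=4: sll sub i4+i5 pair
#4 head=6: sub st i6+i7 pair
#5 head=8: beq i8 no-port BR/BR
#6 head=9: bne mulh i9+i10 pair
#7 head=11: xor or i11+i12 pair
#8 head=13: ld i13 tail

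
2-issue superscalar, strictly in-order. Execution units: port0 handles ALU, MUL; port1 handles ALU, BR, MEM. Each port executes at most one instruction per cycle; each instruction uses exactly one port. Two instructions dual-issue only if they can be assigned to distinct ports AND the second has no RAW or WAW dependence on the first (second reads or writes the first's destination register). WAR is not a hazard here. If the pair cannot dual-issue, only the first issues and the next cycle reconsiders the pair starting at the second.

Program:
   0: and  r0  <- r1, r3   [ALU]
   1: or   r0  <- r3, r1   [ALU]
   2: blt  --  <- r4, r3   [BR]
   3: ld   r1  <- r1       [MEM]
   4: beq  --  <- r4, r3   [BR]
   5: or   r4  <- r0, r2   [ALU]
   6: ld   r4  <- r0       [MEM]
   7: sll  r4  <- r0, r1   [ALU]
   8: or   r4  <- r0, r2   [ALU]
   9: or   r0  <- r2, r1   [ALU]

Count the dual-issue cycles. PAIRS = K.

PAIRS = 3

c0: i0 and.ALU  WAW r0
c1: i1/i2 or.ALU;blt.BR  dual
c2: i3 ld.MEM  no-port MEM/BR
c3: i4/i5 beq.BR;or.ALU  dual
c4: i6 ld.MEM  WAW r4
c5: i7 sll.ALU  WAW r4
c6: i8/i9 or.ALU;or.ALU  dual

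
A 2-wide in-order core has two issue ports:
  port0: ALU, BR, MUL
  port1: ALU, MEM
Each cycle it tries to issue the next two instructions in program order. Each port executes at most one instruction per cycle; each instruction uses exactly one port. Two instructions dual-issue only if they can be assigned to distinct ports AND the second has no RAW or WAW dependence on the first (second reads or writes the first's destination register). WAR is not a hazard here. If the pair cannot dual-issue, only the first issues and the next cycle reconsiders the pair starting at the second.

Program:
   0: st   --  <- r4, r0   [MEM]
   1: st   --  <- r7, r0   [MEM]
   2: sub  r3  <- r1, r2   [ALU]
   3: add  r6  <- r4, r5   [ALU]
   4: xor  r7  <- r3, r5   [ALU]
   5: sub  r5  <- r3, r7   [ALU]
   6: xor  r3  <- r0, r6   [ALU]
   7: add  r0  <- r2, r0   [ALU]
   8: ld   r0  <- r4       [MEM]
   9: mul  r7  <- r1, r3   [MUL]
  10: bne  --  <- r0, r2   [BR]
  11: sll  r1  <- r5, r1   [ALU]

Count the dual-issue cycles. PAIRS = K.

  cy0 -> i0 (st) no-port MEM/MEM
  cy1 -> i1/i2 (st/sub) dual
  cy2 -> i3/i4 (add/xor) dual
  cy3 -> i5/i6 (sub/xor) dual
  cy4 -> i7 (add) WAW r0
  cy5 -> i8/i9 (ld/mul) dual
  cy6 -> i10/i11 (bne/sll) dual

PAIRS = 5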